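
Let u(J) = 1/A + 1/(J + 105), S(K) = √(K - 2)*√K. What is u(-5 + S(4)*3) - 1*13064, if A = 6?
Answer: -48636614/3723 - 3*√2/4964 ≈ -13064.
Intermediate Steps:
S(K) = √K*√(-2 + K) (S(K) = √(-2 + K)*√K = √K*√(-2 + K))
u(J) = ⅙ + 1/(105 + J) (u(J) = 1/6 + 1/(J + 105) = ⅙ + 1/(105 + J))
u(-5 + S(4)*3) - 1*13064 = (111 + (-5 + (√4*√(-2 + 4))*3))/(6*(105 + (-5 + (√4*√(-2 + 4))*3))) - 1*13064 = (111 + (-5 + (2*√2)*3))/(6*(105 + (-5 + (2*√2)*3))) - 13064 = (111 + (-5 + 6*√2))/(6*(105 + (-5 + 6*√2))) - 13064 = (106 + 6*√2)/(6*(100 + 6*√2)) - 13064 = -13064 + (106 + 6*√2)/(6*(100 + 6*√2))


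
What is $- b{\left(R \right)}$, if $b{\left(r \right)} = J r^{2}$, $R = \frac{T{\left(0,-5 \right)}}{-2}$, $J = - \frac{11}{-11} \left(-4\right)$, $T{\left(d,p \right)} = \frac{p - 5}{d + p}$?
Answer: $4$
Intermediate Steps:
$T{\left(d,p \right)} = \frac{-5 + p}{d + p}$
$J = -4$ ($J = \left(-11\right) \left(- \frac{1}{11}\right) \left(-4\right) = 1 \left(-4\right) = -4$)
$R = -1$ ($R = \frac{\frac{1}{0 - 5} \left(-5 - 5\right)}{-2} = \frac{1}{-5} \left(-10\right) \left(- \frac{1}{2}\right) = \left(- \frac{1}{5}\right) \left(-10\right) \left(- \frac{1}{2}\right) = 2 \left(- \frac{1}{2}\right) = -1$)
$b{\left(r \right)} = - 4 r^{2}$
$- b{\left(R \right)} = - \left(-4\right) \left(-1\right)^{2} = - \left(-4\right) 1 = \left(-1\right) \left(-4\right) = 4$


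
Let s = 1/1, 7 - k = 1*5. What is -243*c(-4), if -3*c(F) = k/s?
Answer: 162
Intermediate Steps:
k = 2 (k = 7 - 5 = 2)
s = 1
c(F) = -2/3 (c(F) = -2/(3*1) = -2/3)
-243*c(-4) = -243*(-2/3) = 162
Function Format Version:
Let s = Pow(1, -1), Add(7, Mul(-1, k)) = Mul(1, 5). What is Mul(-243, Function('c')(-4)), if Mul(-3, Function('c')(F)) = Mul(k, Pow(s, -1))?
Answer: 162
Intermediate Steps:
k = 2 (k = Add(7, Mul(-1, Mul(1, 5))) = Add(7, Mul(-1, 5)) = Add(7, -5) = 2)
s = 1
Function('c')(F) = Rational(-2, 3) (Function('c')(F) = Mul(Rational(-1, 3), Mul(2, Pow(1, -1))) = Mul(Rational(-1, 3), Mul(2, 1)) = Mul(Rational(-1, 3), 2) = Rational(-2, 3))
Mul(-243, Function('c')(-4)) = Mul(-243, Rational(-2, 3)) = 162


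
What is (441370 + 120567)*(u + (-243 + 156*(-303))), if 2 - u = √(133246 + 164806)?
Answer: -26697064933 - 1123874*√74513 ≈ -2.7004e+10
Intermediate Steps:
u = 2 - 2*√74513 (u = 2 - √(133246 + 164806) = 2 - √298052 = 2 - 2*√74513 ≈ -543.94)
(441370 + 120567)*(u + (-243 + 156*(-303))) = (441370 + 120567)*((2 - 2*√74513) + (-243 + 156*(-303))) = 561937*((2 - 2*√74513) + (-243 - 47268)) = 561937*((2 - 2*√74513) - 47511) = 561937*(-47509 - 2*√74513) = -26697064933 - 1123874*√74513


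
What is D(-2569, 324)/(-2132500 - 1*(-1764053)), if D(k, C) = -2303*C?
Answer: 746172/368447 ≈ 2.0252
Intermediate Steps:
D(-2569, 324)/(-2132500 - 1*(-1764053)) = (-2303*324)/(-2132500 - 1*(-1764053)) = -746172/(-2132500 + 1764053) = -746172/(-368447) = -746172*(-1/368447) = 746172/368447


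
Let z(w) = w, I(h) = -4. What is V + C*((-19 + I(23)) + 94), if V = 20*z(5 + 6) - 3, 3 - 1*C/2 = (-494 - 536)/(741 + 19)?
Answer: 31747/38 ≈ 835.45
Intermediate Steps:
C = 331/38 (C = 6 - 2*(-494 - 536)/(741 + 19) = 6 - (-2060)/760 = 6 - 2*(-103/76) = 6 + 103/38 = 331/38 ≈ 8.7105)
V = 217 (V = 20*(5 + 6) - 3 = 20*11 - 3 = 220 - 3 = 217)
V + C*((-19 + I(23)) + 94) = 217 + 331*((-19 - 4) + 94)/38 = 217 + 331*(-23 + 94)/38 = 217 + (331/38)*71 = 217 + 23501/38 = 31747/38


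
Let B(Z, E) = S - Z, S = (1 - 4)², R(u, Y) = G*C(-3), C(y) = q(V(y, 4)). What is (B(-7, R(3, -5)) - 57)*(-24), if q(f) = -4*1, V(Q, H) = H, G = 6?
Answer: 984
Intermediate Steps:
q(f) = -4
C(y) = -4
R(u, Y) = -24 (R(u, Y) = 6*(-4) = -24)
S = 9 (S = (-3)² = 9)
B(Z, E) = 9 - Z
(B(-7, R(3, -5)) - 57)*(-24) = ((9 - 1*(-7)) - 57)*(-24) = ((9 + 7) - 57)*(-24) = (16 - 57)*(-24) = -41*(-24) = 984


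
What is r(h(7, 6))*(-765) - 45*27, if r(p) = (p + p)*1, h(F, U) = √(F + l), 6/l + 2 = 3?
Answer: -1215 - 1530*√13 ≈ -6731.5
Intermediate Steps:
l = 6 (l = 6/(-2 + 3) = 6/1 = 6*1 = 6)
h(F, U) = √(6 + F) (h(F, U) = √(F + 6) = √(6 + F))
r(p) = 2*p (r(p) = (2*p)*1 = 2*p)
r(h(7, 6))*(-765) - 45*27 = (2*√(6 + 7))*(-765) - 45*27 = (2*√13)*(-765) - 1215 = -1530*√13 - 1215 = -1215 - 1530*√13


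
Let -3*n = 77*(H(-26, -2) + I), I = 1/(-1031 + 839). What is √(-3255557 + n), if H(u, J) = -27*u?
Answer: I*√1885579123/24 ≈ 1809.3*I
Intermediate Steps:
I = -1/192 (I = 1/(-192) = -1/192 ≈ -0.0052083)
n = -10378291/576 (n = -77*(-27*(-26) - 1/192)/3 = -77*(702 - 1/192)/3 = -77*134783/(3*192) = -⅓*10378291/192 = -10378291/576 ≈ -18018.)
√(-3255557 + n) = √(-3255557 - 10378291/576) = √(-1885579123/576) = I*√1885579123/24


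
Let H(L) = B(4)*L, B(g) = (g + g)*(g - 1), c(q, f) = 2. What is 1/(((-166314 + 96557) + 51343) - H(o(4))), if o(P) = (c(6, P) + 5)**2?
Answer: -1/19590 ≈ -5.1046e-5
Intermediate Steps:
B(g) = 2*g*(-1 + g) (B(g) = (2*g)*(-1 + g) = 2*g*(-1 + g))
o(P) = 49 (o(P) = (2 + 5)**2 = 7**2 = 49)
H(L) = 24*L (H(L) = (2*4*(-1 + 4))*L = (2*4*3)*L = 24*L)
1/(((-166314 + 96557) + 51343) - H(o(4))) = 1/(((-166314 + 96557) + 51343) - 24*49) = 1/((-69757 + 51343) - 1*1176) = 1/(-18414 - 1176) = 1/(-19590) = -1/19590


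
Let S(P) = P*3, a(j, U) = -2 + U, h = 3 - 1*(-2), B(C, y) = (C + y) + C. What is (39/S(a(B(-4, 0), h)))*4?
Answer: 52/3 ≈ 17.333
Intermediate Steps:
B(C, y) = y + 2*C
h = 5 (h = 3 + 2 = 5)
S(P) = 3*P
(39/S(a(B(-4, 0), h)))*4 = (39/((3*(-2 + 5))))*4 = (39/((3*3)))*4 = (39/9)*4 = (39*(1/9))*4 = (13/3)*4 = 52/3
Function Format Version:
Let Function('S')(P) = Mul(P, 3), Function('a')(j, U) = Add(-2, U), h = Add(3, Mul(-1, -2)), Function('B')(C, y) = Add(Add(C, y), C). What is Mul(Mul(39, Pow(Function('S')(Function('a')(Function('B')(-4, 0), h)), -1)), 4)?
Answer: Rational(52, 3) ≈ 17.333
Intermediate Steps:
Function('B')(C, y) = Add(y, Mul(2, C))
h = 5 (h = Add(3, 2) = 5)
Function('S')(P) = Mul(3, P)
Mul(Mul(39, Pow(Function('S')(Function('a')(Function('B')(-4, 0), h)), -1)), 4) = Mul(Mul(39, Pow(Mul(3, Add(-2, 5)), -1)), 4) = Mul(Mul(39, Pow(Mul(3, 3), -1)), 4) = Mul(Mul(39, Pow(9, -1)), 4) = Mul(Mul(39, Rational(1, 9)), 4) = Mul(Rational(13, 3), 4) = Rational(52, 3)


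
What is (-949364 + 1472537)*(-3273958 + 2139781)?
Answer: -593370783621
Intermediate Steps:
(-949364 + 1472537)*(-3273958 + 2139781) = 523173*(-1134177) = -593370783621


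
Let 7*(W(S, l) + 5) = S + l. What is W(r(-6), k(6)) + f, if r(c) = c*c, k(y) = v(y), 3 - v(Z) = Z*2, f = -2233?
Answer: -15639/7 ≈ -2234.1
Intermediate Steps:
v(Z) = 3 - 2*Z (v(Z) = 3 - Z*2 = 3 - 2*Z)
k(y) = 3 - 2*y
r(c) = c²
W(S, l) = -5 + S/7 + l/7 (W(S, l) = -5 + (S + l)/7 = -5 + (S/7 + l/7) = -5 + S/7 + l/7)
W(r(-6), k(6)) + f = (-5 + (⅐)*(-6)² + (3 - 2*6)/7) - 2233 = (-5 + (⅐)*36 + (3 - 12)/7) - 2233 = (-5 + 36/7 + (⅐)*(-9)) - 2233 = (-5 + 36/7 - 9/7) - 2233 = -8/7 - 2233 = -15639/7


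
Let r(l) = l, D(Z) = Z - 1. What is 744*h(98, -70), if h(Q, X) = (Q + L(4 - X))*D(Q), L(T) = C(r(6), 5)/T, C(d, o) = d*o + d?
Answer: 262980192/37 ≈ 7.1076e+6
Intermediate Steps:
D(Z) = -1 + Z
C(d, o) = d + d*o
L(T) = 36/T (L(T) = (6*(1 + 5))/T = (6*6)/T = 36/T)
h(Q, X) = (-1 + Q)*(Q + 36/(4 - X)) (h(Q, X) = (Q + 36/(4 - X))*(-1 + Q) = (-1 + Q)*(Q + 36/(4 - X)))
744*h(98, -70) = 744*((-1 + 98)*(-36 + 98*(-4 - 70))/(-4 - 70)) = 744*(97*(-36 + 98*(-74))/(-74)) = 744*(-1/74*97*(-36 - 7252)) = 744*(-1/74*97*(-7288)) = 744*(353468/37) = 262980192/37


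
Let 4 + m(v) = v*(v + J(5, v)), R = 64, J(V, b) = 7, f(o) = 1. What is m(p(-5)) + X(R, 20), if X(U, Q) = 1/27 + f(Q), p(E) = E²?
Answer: 21520/27 ≈ 797.04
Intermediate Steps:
X(U, Q) = 28/27 (X(U, Q) = 1/27 + 1 = 28/27)
m(v) = -4 + v*(7 + v) (m(v) = -4 + v*(v + 7) = -4 + v*(7 + v))
m(p(-5)) + X(R, 20) = (-4 + ((-5)²)² + 7*(-5)²) + 28/27 = (-4 + 25² + 7*25) + 28/27 = (-4 + 625 + 175) + 28/27 = 796 + 28/27 = 21520/27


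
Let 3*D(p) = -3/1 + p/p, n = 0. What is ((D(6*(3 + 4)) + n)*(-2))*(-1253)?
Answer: -5012/3 ≈ -1670.7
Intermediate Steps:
D(p) = -⅔ (D(p) = (-3/1 + p/p)/3 = (-3*1 + 1)/3 = (-3 + 1)/3 = (⅓)*(-2) = -⅔)
((D(6*(3 + 4)) + n)*(-2))*(-1253) = ((-⅔ + 0)*(-2))*(-1253) = -⅔*(-2)*(-1253) = (4/3)*(-1253) = -5012/3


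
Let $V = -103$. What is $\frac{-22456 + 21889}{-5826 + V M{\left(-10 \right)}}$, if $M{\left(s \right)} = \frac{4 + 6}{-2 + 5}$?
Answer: $\frac{243}{2644} \approx 0.091906$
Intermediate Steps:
$M{\left(s \right)} = \frac{10}{3}$
$\frac{-22456 + 21889}{-5826 + V M{\left(-10 \right)}} = \frac{-22456 + 21889}{-5826 - \frac{1030}{3}} = - \frac{567}{-5826 - \frac{1030}{3}} = - \frac{567}{- \frac{18508}{3}} = \left(-567\right) \left(- \frac{3}{18508}\right) = \frac{243}{2644}$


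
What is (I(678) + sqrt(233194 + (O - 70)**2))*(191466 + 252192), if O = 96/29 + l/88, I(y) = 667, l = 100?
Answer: 295919886 + 221829*sqrt(96669381865)/319 ≈ 5.1213e+8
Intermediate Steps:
O = 2837/638 (O = 96/29 + 100/88 = 96*(1/29) + 100*(1/88) = 96/29 + 25/22 = 2837/638 ≈ 4.4467)
(I(678) + sqrt(233194 + (O - 70)**2))*(191466 + 252192) = (667 + sqrt(233194 + (2837/638 - 70)**2))*(191466 + 252192) = (667 + sqrt(233194 + (-41823/638)**2))*443658 = (667 + sqrt(233194 + 1749163329/407044))*443658 = (667 + sqrt(96669381865/407044))*443658 = (667 + sqrt(96669381865)/638)*443658 = 295919886 + 221829*sqrt(96669381865)/319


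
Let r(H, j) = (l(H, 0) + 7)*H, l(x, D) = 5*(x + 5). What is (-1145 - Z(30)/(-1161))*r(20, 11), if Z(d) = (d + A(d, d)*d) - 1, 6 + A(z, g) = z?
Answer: -1169164480/387 ≈ -3.0211e+6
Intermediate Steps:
l(x, D) = 25 + 5*x (l(x, D) = 5*(5 + x) = 25 + 5*x)
A(z, g) = -6 + z
r(H, j) = H*(32 + 5*H) (r(H, j) = ((25 + 5*H) + 7)*H = (32 + 5*H)*H = H*(32 + 5*H))
Z(d) = -1 + d + d*(-6 + d) (Z(d) = (d + (-6 + d)*d) - 1 = (d + d*(-6 + d)) - 1 = -1 + d + d*(-6 + d))
(-1145 - Z(30)/(-1161))*r(20, 11) = (-1145 - (-1 + 30 + 30*(-6 + 30))/(-1161))*(20*(32 + 5*20)) = (-1145 - (-1 + 30 + 30*24)*(-1)/1161)*(20*(32 + 100)) = (-1145 - (-1 + 30 + 720)*(-1)/1161)*(20*132) = (-1145 - 749*(-1)/1161)*2640 = (-1145 - 1*(-749/1161))*2640 = (-1145 + 749/1161)*2640 = -1328596/1161*2640 = -1169164480/387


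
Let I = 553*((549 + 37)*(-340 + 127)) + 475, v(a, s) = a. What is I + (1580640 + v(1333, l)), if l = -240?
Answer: -67441906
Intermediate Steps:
I = -69023879 (I = 553*(586*(-213)) + 475 = 553*(-124818) + 475 = -69024354 + 475 = -69023879)
I + (1580640 + v(1333, l)) = -69023879 + (1580640 + 1333) = -69023879 + 1581973 = -67441906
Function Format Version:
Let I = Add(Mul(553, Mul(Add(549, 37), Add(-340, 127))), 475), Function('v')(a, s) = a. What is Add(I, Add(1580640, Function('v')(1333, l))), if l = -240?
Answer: -67441906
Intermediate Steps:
I = -69023879 (I = Add(Mul(553, Mul(586, -213)), 475) = Add(Mul(553, -124818), 475) = Add(-69024354, 475) = -69023879)
Add(I, Add(1580640, Function('v')(1333, l))) = Add(-69023879, Add(1580640, 1333)) = Add(-69023879, 1581973) = -67441906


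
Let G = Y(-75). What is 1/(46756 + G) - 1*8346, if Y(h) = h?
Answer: -389599625/46681 ≈ -8346.0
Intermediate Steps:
G = -75
1/(46756 + G) - 1*8346 = 1/(46756 - 75) - 1*8346 = 1/46681 - 8346 = -389599625/46681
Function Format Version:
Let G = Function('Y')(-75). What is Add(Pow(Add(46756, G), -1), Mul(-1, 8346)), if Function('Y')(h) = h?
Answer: Rational(-389599625, 46681) ≈ -8346.0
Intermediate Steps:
G = -75
Add(Pow(Add(46756, G), -1), Mul(-1, 8346)) = Add(Pow(Add(46756, -75), -1), Mul(-1, 8346)) = Add(Pow(46681, -1), -8346) = Add(Rational(1, 46681), -8346) = Rational(-389599625, 46681)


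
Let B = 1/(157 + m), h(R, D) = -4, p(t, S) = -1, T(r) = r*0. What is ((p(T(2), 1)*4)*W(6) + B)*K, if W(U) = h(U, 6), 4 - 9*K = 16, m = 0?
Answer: -10052/471 ≈ -21.342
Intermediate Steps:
T(r) = 0
K = -4/3 (K = 4/9 - ⅑*16 = 4/9 - 16/9 = -4/3 ≈ -1.3333)
W(U) = -4
B = 1/157 (B = 1/(157 + 0) = 1/157 ≈ 0.0063694)
((p(T(2), 1)*4)*W(6) + B)*K = (-1*4*(-4) + 1/157)*(-4/3) = (-4*(-4) + 1/157)*(-4/3) = (16 + 1/157)*(-4/3) = (2513/157)*(-4/3) = -10052/471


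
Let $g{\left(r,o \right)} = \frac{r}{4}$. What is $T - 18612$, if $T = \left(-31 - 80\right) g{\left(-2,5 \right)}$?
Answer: $- \frac{37113}{2} \approx -18557.0$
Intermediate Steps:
$g{\left(r,o \right)} = \frac{r}{4}$ ($g{\left(r,o \right)} = r \frac{1}{4} = \frac{r}{4}$)
$T = \frac{111}{2}$ ($T = \left(-31 - 80\right) \frac{1}{4} \left(-2\right) = \left(-111\right) \left(- \frac{1}{2}\right) = \frac{111}{2} \approx 55.5$)
$T - 18612 = \frac{111}{2} - 18612 = - \frac{37113}{2}$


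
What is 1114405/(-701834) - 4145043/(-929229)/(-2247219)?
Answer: -110813444187014477/69788403284635854 ≈ -1.5878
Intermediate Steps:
1114405/(-701834) - 4145043/(-929229)/(-2247219) = 1114405*(-1/701834) - 4145043*(-1/929229)*(-1/2247219) = -1114405/701834 + (197383/44249)*(-1/2247219) = -1114405/701834 - 197383/99437193531 = -110813444187014477/69788403284635854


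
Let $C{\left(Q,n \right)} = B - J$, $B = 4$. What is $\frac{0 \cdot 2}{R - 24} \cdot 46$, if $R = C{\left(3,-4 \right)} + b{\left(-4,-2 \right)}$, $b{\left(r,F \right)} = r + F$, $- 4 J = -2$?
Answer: $0$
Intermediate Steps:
$J = \frac{1}{2}$ ($J = \left(- \frac{1}{4}\right) \left(-2\right) = \frac{1}{2} \approx 0.5$)
$C{\left(Q,n \right)} = \frac{7}{2}$ ($C{\left(Q,n \right)} = 4 - \frac{1}{2} = \frac{7}{2}$)
$b{\left(r,F \right)} = F + r$
$R = - \frac{5}{2}$ ($R = \frac{7}{2} - 6 = - \frac{5}{2} \approx -2.5$)
$\frac{0 \cdot 2}{R - 24} \cdot 46 = \frac{0 \cdot 2}{- \frac{5}{2} - 24} \cdot 46 = \frac{1}{- \frac{53}{2}} \cdot 0 \cdot 46 = \left(- \frac{2}{53}\right) 0 \cdot 46 = 0 \cdot 46 = 0$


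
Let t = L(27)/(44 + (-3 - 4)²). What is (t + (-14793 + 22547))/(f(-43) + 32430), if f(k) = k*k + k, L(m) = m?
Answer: 240383/1061316 ≈ 0.22650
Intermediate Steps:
f(k) = k + k² (f(k) = k² + k = k + k²)
t = 9/31 (t = 27/(44 + (-3 - 4)²) = 27/(44 + (-7)²) = 27/(44 + 49) = 27/93 = 27*(1/93) = 9/31 ≈ 0.29032)
(t + (-14793 + 22547))/(f(-43) + 32430) = (9/31 + (-14793 + 22547))/(-43*(1 - 43) + 32430) = (9/31 + 7754)/(-43*(-42) + 32430) = 240383/(31*(1806 + 32430)) = (240383/31)/34236 = (240383/31)*(1/34236) = 240383/1061316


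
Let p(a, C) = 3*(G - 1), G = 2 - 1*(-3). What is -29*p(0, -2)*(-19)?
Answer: 6612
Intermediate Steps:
G = 5 (G = 2 + 3 = 5)
p(a, C) = 12 (p(a, C) = 3*(5 - 1) = 3*4 = 12)
-29*p(0, -2)*(-19) = -29*12*(-19) = -348*(-19) = 6612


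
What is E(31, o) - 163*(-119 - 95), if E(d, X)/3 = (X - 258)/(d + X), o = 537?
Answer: 19813813/568 ≈ 34884.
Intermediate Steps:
E(d, X) = 3*(-258 + X)/(X + d) (E(d, X) = 3*((X - 258)/(d + X)) = 3*((-258 + X)/(X + d)) = 3*(-258 + X)/(X + d))
E(31, o) - 163*(-119 - 95) = 3*(-258 + 537)/(537 + 31) - 163*(-119 - 95) = 3*279/568 - 163*(-214) = 3*(1/568)*279 - 1*(-34882) = 837/568 + 34882 = 19813813/568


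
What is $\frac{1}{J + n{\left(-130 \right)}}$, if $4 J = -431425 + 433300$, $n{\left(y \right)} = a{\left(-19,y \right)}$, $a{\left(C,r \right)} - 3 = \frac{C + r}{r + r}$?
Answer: $\frac{65}{30701} \approx 0.0021172$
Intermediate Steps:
$a{\left(C,r \right)} = 3 + \frac{C + r}{2 r}$ ($a{\left(C,r \right)} = 3 + \frac{C + r}{r + r} = 3 + \frac{C + r}{2 r}$)
$n{\left(y \right)} = \frac{-19 + 7 y}{2 y}$
$J = \frac{1875}{4}$ ($J = \frac{-431425 + 433300}{4} = \frac{1}{4} \cdot 1875 = \frac{1875}{4} \approx 468.75$)
$\frac{1}{J + n{\left(-130 \right)}} = \frac{1}{\frac{1875}{4} + \frac{-19 + 7 \left(-130\right)}{2 \left(-130\right)}} = \frac{1}{\frac{1875}{4} + \frac{1}{2} \left(- \frac{1}{130}\right) \left(-19 - 910\right)} = \frac{1}{\frac{1875}{4} + \frac{1}{2} \left(- \frac{1}{130}\right) \left(-929\right)} = \frac{1}{\frac{1875}{4} + \frac{929}{260}} = \frac{1}{\frac{30701}{65}} = \frac{65}{30701}$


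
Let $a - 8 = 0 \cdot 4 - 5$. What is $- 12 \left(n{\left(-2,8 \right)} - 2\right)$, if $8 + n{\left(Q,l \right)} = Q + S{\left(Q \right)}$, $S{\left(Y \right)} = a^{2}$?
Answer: $36$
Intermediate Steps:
$a = 3$ ($a = 8 + \left(0 \cdot 4 - 5\right) = 8 + \left(0 - 5\right) = 8 - 5 = 3$)
$S{\left(Y \right)} = 9$ ($S{\left(Y \right)} = 3^{2} = 9$)
$n{\left(Q,l \right)} = 1 + Q$ ($n{\left(Q,l \right)} = -8 + \left(Q + 9\right) = -8 + \left(9 + Q\right) = 1 + Q$)
$- 12 \left(n{\left(-2,8 \right)} - 2\right) = - 12 \left(\left(1 - 2\right) - 2\right) = - 12 \left(-1 - 2\right) = \left(-12\right) \left(-3\right) = 36$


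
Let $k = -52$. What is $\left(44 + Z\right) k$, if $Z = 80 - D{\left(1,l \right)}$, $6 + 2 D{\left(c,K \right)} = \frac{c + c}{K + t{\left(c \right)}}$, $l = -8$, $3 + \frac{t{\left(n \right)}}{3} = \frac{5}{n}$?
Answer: $-6630$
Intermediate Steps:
$t{\left(n \right)} = -9 + \frac{15}{n}$ ($t{\left(n \right)} = -9 + 3 \frac{5}{n} = -9 + \frac{15}{n}$)
$D{\left(c,K \right)} = -3 + \frac{c}{-9 + K + \frac{15}{c}}$ ($D{\left(c,K \right)} = -3 + \frac{\left(c + c\right) \frac{1}{K - \left(9 - \frac{15}{c}\right)}}{2} = -3 + \frac{2 c \frac{1}{-9 + K + \frac{15}{c}}}{2} = -3 + \frac{c}{-9 + K + \frac{15}{c}}$)
$Z = \frac{167}{2}$ ($Z = 80 - \frac{-45 + 27 \cdot 1 - 1 \left(\left(-1\right) 1 + 3 \left(-8\right)\right)}{15 + 1 \left(-9 - 8\right)} = 80 - \frac{-45 + 27 - 1 \left(-1 - 24\right)}{15 + 1 \left(-17\right)} = 80 - \frac{-45 + 27 - 1 \left(-25\right)}{15 - 17} = 80 - \frac{-45 + 27 + 25}{-2} = 80 - \left(- \frac{1}{2}\right) 7 = 80 - - \frac{7}{2} = 80 + \frac{7}{2} = \frac{167}{2} \approx 83.5$)
$\left(44 + Z\right) k = \left(44 + \frac{167}{2}\right) \left(-52\right) = \frac{255}{2} \left(-52\right) = -6630$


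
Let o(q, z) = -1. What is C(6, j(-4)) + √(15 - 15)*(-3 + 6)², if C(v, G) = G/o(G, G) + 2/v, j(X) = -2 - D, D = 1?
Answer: 10/3 ≈ 3.3333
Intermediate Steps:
j(X) = -3 (j(X) = -2 - 1*1 = -2 - 1 = -3)
C(v, G) = -G + 2/v (C(v, G) = G/(-1) + 2/v = G*(-1) + 2/v = -G + 2/v)
C(6, j(-4)) + √(15 - 15)*(-3 + 6)² = (-1*(-3) + 2/6) + √(15 - 15)*(-3 + 6)² = (3 + 2*(⅙)) + √0*3² = (3 + ⅓) + 0*9 = 10/3 + 0 = 10/3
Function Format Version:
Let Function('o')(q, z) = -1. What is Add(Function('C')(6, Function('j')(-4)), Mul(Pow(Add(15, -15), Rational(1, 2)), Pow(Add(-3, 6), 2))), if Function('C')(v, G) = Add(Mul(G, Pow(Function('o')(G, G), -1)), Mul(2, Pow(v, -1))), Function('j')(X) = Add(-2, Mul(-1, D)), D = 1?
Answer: Rational(10, 3) ≈ 3.3333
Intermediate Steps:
Function('j')(X) = -3 (Function('j')(X) = Add(-2, Mul(-1, 1)) = Add(-2, -1) = -3)
Function('C')(v, G) = Add(Mul(-1, G), Mul(2, Pow(v, -1))) (Function('C')(v, G) = Add(Mul(G, Pow(-1, -1)), Mul(2, Pow(v, -1))) = Add(Mul(G, -1), Mul(2, Pow(v, -1))) = Add(Mul(-1, G), Mul(2, Pow(v, -1))))
Add(Function('C')(6, Function('j')(-4)), Mul(Pow(Add(15, -15), Rational(1, 2)), Pow(Add(-3, 6), 2))) = Add(Add(Mul(-1, -3), Mul(2, Pow(6, -1))), Mul(Pow(Add(15, -15), Rational(1, 2)), Pow(Add(-3, 6), 2))) = Add(Add(3, Mul(2, Rational(1, 6))), Mul(Pow(0, Rational(1, 2)), Pow(3, 2))) = Add(Add(3, Rational(1, 3)), Mul(0, 9)) = Add(Rational(10, 3), 0) = Rational(10, 3)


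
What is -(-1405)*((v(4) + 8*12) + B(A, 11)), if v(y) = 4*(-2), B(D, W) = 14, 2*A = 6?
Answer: 143310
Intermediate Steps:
A = 3 (A = (½)*6 = 3)
v(y) = -8
-(-1405)*((v(4) + 8*12) + B(A, 11)) = -(-1405)*((-8 + 8*12) + 14) = -(-1405)*((-8 + 96) + 14) = -(-1405)*(88 + 14) = -(-1405)*102 = -1*(-143310) = 143310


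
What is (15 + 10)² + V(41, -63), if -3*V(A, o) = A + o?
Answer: 1897/3 ≈ 632.33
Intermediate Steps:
V(A, o) = -A/3 - o/3 (V(A, o) = -(A + o)/3 = -A/3 - o/3)
(15 + 10)² + V(41, -63) = (15 + 10)² + (-⅓*41 - ⅓*(-63)) = 25² + (-41/3 + 21) = 625 + 22/3 = 1897/3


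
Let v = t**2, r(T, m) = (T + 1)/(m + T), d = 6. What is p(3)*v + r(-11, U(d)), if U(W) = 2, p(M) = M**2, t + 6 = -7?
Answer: 13699/9 ≈ 1522.1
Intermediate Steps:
t = -13 (t = -6 - 7 = -13)
r(T, m) = (1 + T)/(T + m)
v = 169 (v = (-13)**2 = 169)
p(3)*v + r(-11, U(d)) = 3**2*169 + (1 - 11)/(-11 + 2) = 9*169 - 10/(-9) = 1521 - 1/9*(-10) = 1521 + 10/9 = 13699/9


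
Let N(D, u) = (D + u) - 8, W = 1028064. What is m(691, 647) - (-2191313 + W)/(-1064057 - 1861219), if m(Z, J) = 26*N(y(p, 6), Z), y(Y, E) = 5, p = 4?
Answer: 52326173839/2925276 ≈ 17888.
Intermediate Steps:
N(D, u) = -8 + D + u
m(Z, J) = -78 + 26*Z (m(Z, J) = 26*(-8 + 5 + Z) = 26*(-3 + Z) = -78 + 26*Z)
m(691, 647) - (-2191313 + W)/(-1064057 - 1861219) = (-78 + 26*691) - (-2191313 + 1028064)/(-1064057 - 1861219) = (-78 + 17966) - (-1163249)/(-2925276) = 17888 - (-1163249)*(-1)/2925276 = 17888 - 1*1163249/2925276 = 17888 - 1163249/2925276 = 52326173839/2925276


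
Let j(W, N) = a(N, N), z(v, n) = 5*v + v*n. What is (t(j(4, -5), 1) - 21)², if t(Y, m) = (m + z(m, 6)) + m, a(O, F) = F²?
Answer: 64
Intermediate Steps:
z(v, n) = 5*v + n*v
j(W, N) = N²
t(Y, m) = 13*m (t(Y, m) = (m + m*(5 + 6)) + m = (m + m*11) + m = (m + 11*m) + m = 12*m + m = 13*m)
(t(j(4, -5), 1) - 21)² = (13*1 - 21)² = (13 - 21)² = (-8)² = 64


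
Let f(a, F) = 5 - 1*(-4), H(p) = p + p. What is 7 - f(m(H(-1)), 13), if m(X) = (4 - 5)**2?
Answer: -2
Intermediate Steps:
H(p) = 2*p
m(X) = 1 (m(X) = (-1)**2 = 1)
f(a, F) = 9 (f(a, F) = 5 + 4 = 9)
7 - f(m(H(-1)), 13) = 7 - 1*9 = 7 - 9 = -2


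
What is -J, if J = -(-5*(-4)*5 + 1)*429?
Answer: 43329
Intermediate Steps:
J = -43329 (J = -(20*5 + 1)*429 = -(100 + 1)*429 = -1*101*429 = -101*429 = -43329)
-J = -1*(-43329) = 43329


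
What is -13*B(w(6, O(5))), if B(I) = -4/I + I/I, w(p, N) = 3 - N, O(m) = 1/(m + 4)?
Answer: 5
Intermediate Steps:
O(m) = 1/(4 + m)
B(I) = 1 - 4/I (B(I) = -4/I + 1 = 1 - 4/I)
-13*B(w(6, O(5))) = -13*(-4 + (3 - 1/(4 + 5)))/(3 - 1/(4 + 5)) = -13*(-4 + (3 - 1/9))/(3 - 1/9) = -13*(-4 + (3 - 1*⅑))/(3 - 1*⅑) = -13*(-4 + (3 - ⅑))/(3 - ⅑) = -13*(-4 + 26/9)/26/9 = -9*(-10)/(2*9) = -13*(-5/13) = 5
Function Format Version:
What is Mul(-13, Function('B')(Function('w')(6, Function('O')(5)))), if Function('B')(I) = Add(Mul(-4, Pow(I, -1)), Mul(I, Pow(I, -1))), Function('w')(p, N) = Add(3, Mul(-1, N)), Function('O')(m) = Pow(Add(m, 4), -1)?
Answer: 5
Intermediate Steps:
Function('O')(m) = Pow(Add(4, m), -1)
Function('B')(I) = Add(1, Mul(-4, Pow(I, -1))) (Function('B')(I) = Add(Mul(-4, Pow(I, -1)), 1) = Add(1, Mul(-4, Pow(I, -1))))
Mul(-13, Function('B')(Function('w')(6, Function('O')(5)))) = Mul(-13, Mul(Pow(Add(3, Mul(-1, Pow(Add(4, 5), -1))), -1), Add(-4, Add(3, Mul(-1, Pow(Add(4, 5), -1)))))) = Mul(-13, Mul(Pow(Add(3, Mul(-1, Pow(9, -1))), -1), Add(-4, Add(3, Mul(-1, Pow(9, -1)))))) = Mul(-13, Mul(Pow(Add(3, Mul(-1, Rational(1, 9))), -1), Add(-4, Add(3, Mul(-1, Rational(1, 9)))))) = Mul(-13, Mul(Pow(Add(3, Rational(-1, 9)), -1), Add(-4, Add(3, Rational(-1, 9))))) = Mul(-13, Mul(Pow(Rational(26, 9), -1), Add(-4, Rational(26, 9)))) = Mul(-13, Mul(Rational(9, 26), Rational(-10, 9))) = Mul(-13, Rational(-5, 13)) = 5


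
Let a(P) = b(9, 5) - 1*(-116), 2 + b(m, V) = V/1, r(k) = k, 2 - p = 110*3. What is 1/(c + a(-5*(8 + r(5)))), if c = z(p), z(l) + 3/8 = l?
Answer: -8/1675 ≈ -0.0047761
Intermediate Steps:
p = -328 (p = 2 - 110*3 = 2 - 1*330 = 2 - 330 = -328)
z(l) = -3/8 + l
c = -2627/8 (c = -3/8 - 328 = -2627/8 ≈ -328.38)
b(m, V) = -2 + V (b(m, V) = -2 + V/1 = -2 + V*1 = -2 + V)
a(P) = 119 (a(P) = (-2 + 5) - 1*(-116) = 3 + 116 = 119)
1/(c + a(-5*(8 + r(5)))) = 1/(-2627/8 + 119) = 1/(-1675/8) = -8/1675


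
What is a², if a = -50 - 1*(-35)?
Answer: 225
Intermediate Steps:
a = -15 (a = -50 + 35 = -15)
a² = (-15)² = 225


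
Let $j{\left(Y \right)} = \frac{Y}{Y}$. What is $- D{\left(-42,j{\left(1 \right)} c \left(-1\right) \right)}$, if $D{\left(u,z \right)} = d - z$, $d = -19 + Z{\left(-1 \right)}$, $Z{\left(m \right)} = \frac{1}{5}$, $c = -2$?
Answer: $\frac{104}{5} \approx 20.8$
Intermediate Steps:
$Z{\left(m \right)} = \frac{1}{5}$
$j{\left(Y \right)} = 1$
$d = - \frac{94}{5}$ ($d = -19 + \frac{1}{5} = - \frac{94}{5} \approx -18.8$)
$D{\left(u,z \right)} = - \frac{94}{5} - z$
$- D{\left(-42,j{\left(1 \right)} c \left(-1\right) \right)} = - (- \frac{94}{5} - 1 \left(-2\right) \left(-1\right)) = - (- \frac{94}{5} - \left(-2\right) \left(-1\right)) = - (- \frac{94}{5} - 2) = \left(-1\right) \left(- \frac{104}{5}\right) = \frac{104}{5}$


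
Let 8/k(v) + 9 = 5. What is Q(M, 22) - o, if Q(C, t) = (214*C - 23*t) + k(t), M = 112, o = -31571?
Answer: 55031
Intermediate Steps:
k(v) = -2 (k(v) = 8/(-9 + 5) = 8/(-4) = 8*(-¼) = -2)
Q(C, t) = -2 - 23*t + 214*C (Q(C, t) = (214*C - 23*t) - 2 = (-23*t + 214*C) - 2 = -2 - 23*t + 214*C)
Q(M, 22) - o = (-2 - 23*22 + 214*112) - 1*(-31571) = (-2 - 506 + 23968) + 31571 = 23460 + 31571 = 55031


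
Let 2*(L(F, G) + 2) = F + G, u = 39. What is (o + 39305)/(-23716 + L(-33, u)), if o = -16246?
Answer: -23059/23715 ≈ -0.97234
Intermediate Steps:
L(F, G) = -2 + F/2 + G/2 (L(F, G) = -2 + (F + G)/2 = -2 + (F/2 + G/2) = -2 + F/2 + G/2)
(o + 39305)/(-23716 + L(-33, u)) = (-16246 + 39305)/(-23716 + (-2 + (½)*(-33) + (½)*39)) = 23059/(-23716 + (-2 - 33/2 + 39/2)) = 23059/(-23716 + 1) = 23059/(-23715) = 23059*(-1/23715) = -23059/23715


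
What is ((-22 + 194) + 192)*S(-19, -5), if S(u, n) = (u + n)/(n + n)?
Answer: 4368/5 ≈ 873.60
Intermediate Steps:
S(u, n) = (n + u)/(2*n) (S(u, n) = (n + u)/((2*n)) = (n + u)*(1/(2*n)) = (n + u)/(2*n))
((-22 + 194) + 192)*S(-19, -5) = ((-22 + 194) + 192)*((1/2)*(-5 - 19)/(-5)) = (172 + 192)*((1/2)*(-1/5)*(-24)) = 364*(12/5) = 4368/5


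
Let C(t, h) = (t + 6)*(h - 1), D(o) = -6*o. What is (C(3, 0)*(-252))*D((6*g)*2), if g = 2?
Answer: -326592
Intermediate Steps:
C(t, h) = (-1 + h)*(6 + t) (C(t, h) = (6 + t)*(-1 + h) = (-1 + h)*(6 + t))
(C(3, 0)*(-252))*D((6*g)*2) = ((-6 - 1*3 + 6*0 + 0*3)*(-252))*(-6*6*2*2) = ((-6 - 3 + 0 + 0)*(-252))*(-72*2) = (-9*(-252))*(-6*24) = 2268*(-144) = -326592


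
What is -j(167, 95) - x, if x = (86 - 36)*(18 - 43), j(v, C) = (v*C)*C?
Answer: -1505925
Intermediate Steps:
j(v, C) = v*C² (j(v, C) = (C*v)*C = v*C²)
x = -1250 (x = 50*(-25) = -1250)
-j(167, 95) - x = -167*95² - 1*(-1250) = -167*9025 + 1250 = -1*1507175 + 1250 = -1507175 + 1250 = -1505925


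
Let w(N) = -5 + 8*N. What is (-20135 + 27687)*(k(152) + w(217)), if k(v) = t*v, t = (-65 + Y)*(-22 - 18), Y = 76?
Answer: -492005248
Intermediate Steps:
t = -440 (t = (-65 + 76)*(-22 - 18) = 11*(-40) = -440)
k(v) = -440*v
(-20135 + 27687)*(k(152) + w(217)) = (-20135 + 27687)*(-440*152 + (-5 + 8*217)) = 7552*(-66880 + (-5 + 1736)) = 7552*(-66880 + 1731) = 7552*(-65149) = -492005248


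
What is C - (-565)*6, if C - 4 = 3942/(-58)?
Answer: 96455/29 ≈ 3326.0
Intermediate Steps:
C = -1855/29 (C = 4 + 3942/(-58) = 4 + 3942*(-1/58) = 4 - 1971/29 = -1855/29 ≈ -63.966)
C - (-565)*6 = -1855/29 - (-565)*6 = -1855/29 - 1*(-3390) = -1855/29 + 3390 = 96455/29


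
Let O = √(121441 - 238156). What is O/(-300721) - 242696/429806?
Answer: -121348/214903 - I*√116715/300721 ≈ -0.56466 - 0.0011361*I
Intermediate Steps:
O = I*√116715 (O = √(-116715) = I*√116715 ≈ 341.64*I)
O/(-300721) - 242696/429806 = (I*√116715)/(-300721) - 242696/429806 = (I*√116715)*(-1/300721) - 242696*1/429806 = -I*√116715/300721 - 121348/214903 = -121348/214903 - I*√116715/300721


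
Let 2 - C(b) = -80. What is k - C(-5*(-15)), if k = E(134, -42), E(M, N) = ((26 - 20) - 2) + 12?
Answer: -66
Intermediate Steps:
E(M, N) = 16 (E(M, N) = (6 - 2) + 12 = 4 + 12 = 16)
C(b) = 82 (C(b) = 2 - 1*(-80) = 2 + 80 = 82)
k = 16
k - C(-5*(-15)) = 16 - 1*82 = 16 - 82 = -66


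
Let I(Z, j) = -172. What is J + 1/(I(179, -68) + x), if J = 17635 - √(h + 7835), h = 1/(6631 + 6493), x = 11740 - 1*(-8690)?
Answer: 357249831/20258 - √337373881021/6562 ≈ 17547.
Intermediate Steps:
x = 20430 (x = 11740 + 8690 = 20430)
h = 1/13124 ≈ 7.6196e-5
J = 17635 - √337373881021/6562 (J = 17635 - √(1/13124 + 7835) = 17635 - √(102826541/13124) = 17635 - √337373881021/6562 ≈ 17547.)
J + 1/(I(179, -68) + x) = (17635 - √337373881021/6562) + 1/(-172 + 20430) = (17635 - √337373881021/6562) + 1/20258 = 357249831/20258 - √337373881021/6562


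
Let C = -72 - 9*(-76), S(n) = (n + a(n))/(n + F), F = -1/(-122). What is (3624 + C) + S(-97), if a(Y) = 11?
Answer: 50135080/11833 ≈ 4236.9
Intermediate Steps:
F = 1/122 (F = -1*(-1/122) = 1/122 ≈ 0.0081967)
S(n) = (11 + n)/(1/122 + n) (S(n) = (n + 11)/(n + 1/122) = (11 + n)/(1/122 + n))
C = 612 (C = -72 + 684 = 612)
(3624 + C) + S(-97) = (3624 + 612) + 122*(11 - 97)/(1 + 122*(-97)) = 4236 + 122*(-86)/(1 - 11834) = 4236 + 122*(-86)/(-11833) = 4236 + 122*(-1/11833)*(-86) = 4236 + 10492/11833 = 50135080/11833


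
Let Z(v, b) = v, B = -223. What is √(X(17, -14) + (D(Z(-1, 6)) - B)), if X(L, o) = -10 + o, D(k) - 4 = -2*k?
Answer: √205 ≈ 14.318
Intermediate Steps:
D(k) = 4 - 2*k
√(X(17, -14) + (D(Z(-1, 6)) - B)) = √((-10 - 14) + ((4 - 2*(-1)) - 1*(-223))) = √(-24 + ((4 + 2) + 223)) = √(-24 + (6 + 223)) = √(-24 + 229) = √205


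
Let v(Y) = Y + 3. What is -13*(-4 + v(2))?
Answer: -13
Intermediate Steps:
v(Y) = 3 + Y
-13*(-4 + v(2)) = -13*(-4 + (3 + 2)) = -13*(-4 + 5) = -13*1 = -13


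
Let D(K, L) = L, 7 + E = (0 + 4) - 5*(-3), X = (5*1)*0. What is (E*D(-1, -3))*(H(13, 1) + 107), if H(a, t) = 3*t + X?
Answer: -3960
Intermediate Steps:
X = 0 (X = 5*0 = 0)
E = 12 (E = -7 + ((0 + 4) - 5*(-3)) = -7 + (4 + 15) = -7 + 19 = 12)
H(a, t) = 3*t (H(a, t) = 3*t + 0 = 3*t)
(E*D(-1, -3))*(H(13, 1) + 107) = (12*(-3))*(3*1 + 107) = -36*(3 + 107) = -36*110 = -3960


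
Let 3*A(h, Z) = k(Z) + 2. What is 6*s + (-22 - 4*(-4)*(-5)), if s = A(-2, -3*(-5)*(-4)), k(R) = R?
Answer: -218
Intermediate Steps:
A(h, Z) = ⅔ + Z/3 (A(h, Z) = (Z + 2)/3 = (2 + Z)/3 = ⅔ + Z/3)
s = -58/3 (s = ⅔ + (-3*(-5)*(-4))/3 = ⅔ + (15*(-4))/3 = ⅔ + (⅓)*(-60) = ⅔ - 20 = -58/3 ≈ -19.333)
6*s + (-22 - 4*(-4)*(-5)) = 6*(-58/3) + (-22 - 4*(-4)*(-5)) = -116 + (-22 - (-16)*(-5)) = -116 + (-22 - 1*80) = -116 + (-22 - 80) = -116 - 102 = -218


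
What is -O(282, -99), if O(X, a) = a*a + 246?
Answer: -10047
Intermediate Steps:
O(X, a) = 246 + a² (O(X, a) = a² + 246 = 246 + a²)
-O(282, -99) = -(246 + (-99)²) = -(246 + 9801) = -1*10047 = -10047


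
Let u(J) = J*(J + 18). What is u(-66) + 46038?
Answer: 49206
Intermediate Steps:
u(J) = J*(18 + J)
u(-66) + 46038 = -66*(18 - 66) + 46038 = -66*(-48) + 46038 = 3168 + 46038 = 49206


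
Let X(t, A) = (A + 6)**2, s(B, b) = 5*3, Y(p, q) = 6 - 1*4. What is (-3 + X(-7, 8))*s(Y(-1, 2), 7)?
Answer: 2895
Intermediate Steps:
Y(p, q) = 2 (Y(p, q) = 6 - 4 = 2)
s(B, b) = 15
X(t, A) = (6 + A)**2
(-3 + X(-7, 8))*s(Y(-1, 2), 7) = (-3 + (6 + 8)**2)*15 = (-3 + 14**2)*15 = (-3 + 196)*15 = 193*15 = 2895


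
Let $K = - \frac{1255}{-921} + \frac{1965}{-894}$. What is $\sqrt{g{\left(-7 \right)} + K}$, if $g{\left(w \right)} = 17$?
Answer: $\frac{\sqrt{1217638680618}}{274458} \approx 4.0205$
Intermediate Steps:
$K = - \frac{229265}{274458}$ ($K = \left(-1255\right) \left(- \frac{1}{921}\right) + 1965 \left(- \frac{1}{894}\right) = \frac{1255}{921} - \frac{655}{298} = - \frac{229265}{274458} \approx -0.83534$)
$\sqrt{g{\left(-7 \right)} + K} = \sqrt{17 - \frac{229265}{274458}} = \sqrt{\frac{4436521}{274458}} = \frac{\sqrt{1217638680618}}{274458}$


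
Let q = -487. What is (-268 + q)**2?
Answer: 570025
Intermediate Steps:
(-268 + q)**2 = (-268 - 487)**2 = (-755)**2 = 570025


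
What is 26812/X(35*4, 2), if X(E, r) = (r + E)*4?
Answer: 6703/142 ≈ 47.204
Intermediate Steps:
X(E, r) = 4*E + 4*r (X(E, r) = (E + r)*4 = 4*E + 4*r)
26812/X(35*4, 2) = 26812/(4*(35*4) + 4*2) = 26812/(4*140 + 8) = 26812/(560 + 8) = 26812/568 = 26812*(1/568) = 6703/142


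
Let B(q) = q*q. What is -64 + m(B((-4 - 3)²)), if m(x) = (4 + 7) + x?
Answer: 2348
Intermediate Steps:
B(q) = q²
m(x) = 11 + x
-64 + m(B((-4 - 3)²)) = -64 + (11 + ((-4 - 3)²)²) = -64 + (11 + ((-7)²)²) = -64 + (11 + 49²) = -64 + (11 + 2401) = -64 + 2412 = 2348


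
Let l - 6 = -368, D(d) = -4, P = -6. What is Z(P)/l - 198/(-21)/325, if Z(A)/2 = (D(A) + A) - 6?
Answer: 48346/411775 ≈ 0.11741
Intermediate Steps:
Z(A) = -20 + 2*A (Z(A) = 2*((-4 + A) - 6) = 2*(-10 + A) = -20 + 2*A)
l = -362 (l = 6 - 368 = -362)
Z(P)/l - 198/(-21)/325 = (-20 + 2*(-6))/(-362) - 198/(-21)/325 = (-20 - 12)*(-1/362) - 198*(-1/21)*(1/325) = -32*(-1/362) + (66/7)*(1/325) = 16/181 + 66/2275 = 48346/411775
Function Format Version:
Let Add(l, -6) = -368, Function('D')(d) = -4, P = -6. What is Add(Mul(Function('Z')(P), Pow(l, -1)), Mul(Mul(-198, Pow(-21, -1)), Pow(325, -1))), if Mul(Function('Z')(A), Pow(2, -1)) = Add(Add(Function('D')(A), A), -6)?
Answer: Rational(48346, 411775) ≈ 0.11741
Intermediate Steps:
Function('Z')(A) = Add(-20, Mul(2, A)) (Function('Z')(A) = Mul(2, Add(Add(-4, A), -6)) = Mul(2, Add(-10, A)) = Add(-20, Mul(2, A)))
l = -362 (l = Add(6, -368) = -362)
Add(Mul(Function('Z')(P), Pow(l, -1)), Mul(Mul(-198, Pow(-21, -1)), Pow(325, -1))) = Add(Mul(Add(-20, Mul(2, -6)), Pow(-362, -1)), Mul(Mul(-198, Pow(-21, -1)), Pow(325, -1))) = Add(Mul(Add(-20, -12), Rational(-1, 362)), Mul(Mul(-198, Rational(-1, 21)), Rational(1, 325))) = Add(Mul(-32, Rational(-1, 362)), Mul(Rational(66, 7), Rational(1, 325))) = Add(Rational(16, 181), Rational(66, 2275)) = Rational(48346, 411775)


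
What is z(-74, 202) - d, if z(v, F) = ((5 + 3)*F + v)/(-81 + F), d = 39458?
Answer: -4772876/121 ≈ -39445.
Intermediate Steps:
z(v, F) = (v + 8*F)/(-81 + F) (z(v, F) = (8*F + v)/(-81 + F) = (v + 8*F)/(-81 + F))
z(-74, 202) - d = (-74 + 8*202)/(-81 + 202) - 1*39458 = (-74 + 1616)/121 - 39458 = (1/121)*1542 - 39458 = 1542/121 - 39458 = -4772876/121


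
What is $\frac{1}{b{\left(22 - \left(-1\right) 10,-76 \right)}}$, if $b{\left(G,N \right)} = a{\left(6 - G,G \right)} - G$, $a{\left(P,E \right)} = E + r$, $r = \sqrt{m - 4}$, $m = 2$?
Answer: $- \frac{i \sqrt{2}}{2} \approx - 0.70711 i$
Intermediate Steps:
$r = i \sqrt{2}$ ($r = \sqrt{2 - 4} = \sqrt{-2} = i \sqrt{2} \approx 1.4142 i$)
$a{\left(P,E \right)} = E + i \sqrt{2}$
$b{\left(G,N \right)} = i \sqrt{2}$ ($b{\left(G,N \right)} = \left(G + i \sqrt{2}\right) - G = i \sqrt{2}$)
$\frac{1}{b{\left(22 - \left(-1\right) 10,-76 \right)}} = \frac{1}{i \sqrt{2}} = - \frac{i \sqrt{2}}{2}$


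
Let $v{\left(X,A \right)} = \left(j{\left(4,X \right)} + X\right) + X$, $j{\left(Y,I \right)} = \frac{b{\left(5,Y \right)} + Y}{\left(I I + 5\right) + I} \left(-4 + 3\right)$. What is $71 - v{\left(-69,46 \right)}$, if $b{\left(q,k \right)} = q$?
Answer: $\frac{981682}{4697} \approx 209.0$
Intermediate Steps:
$j{\left(Y,I \right)} = - \frac{5 + Y}{5 + I + I^{2}}$ ($j{\left(Y,I \right)} = \frac{5 + Y}{\left(I I + 5\right) + I} \left(-4 + 3\right) = \frac{5 + Y}{\left(I^{2} + 5\right) + I} \left(-1\right) = \frac{5 + Y}{\left(5 + I^{2}\right) + I} \left(-1\right) = \frac{5 + Y}{5 + I + I^{2}} \left(-1\right) = - \frac{5 + Y}{5 + I + I^{2}}$)
$v{\left(X,A \right)} = - \frac{9}{5 + X + X^{2}} + 2 X$ ($v{\left(X,A \right)} = \left(\frac{-5 - 4}{5 + X + X^{2}} + X\right) + X = \left(\frac{1}{5 + X + X^{2}} \left(-9\right) + X\right) + X = \left(- \frac{9}{5 + X + X^{2}} + X\right) + X = \left(X - \frac{9}{5 + X + X^{2}}\right) + X = - \frac{9}{5 + X + X^{2}} + 2 X$)
$71 - v{\left(-69,46 \right)} = 71 - \frac{-9 + 2 \left(-69\right) \left(5 - 69 + \left(-69\right)^{2}\right)}{5 - 69 + \left(-69\right)^{2}} = 71 - \frac{-9 + 2 \left(-69\right) \left(5 - 69 + 4761\right)}{5 - 69 + 4761} = 71 - \frac{-9 + 2 \left(-69\right) 4697}{4697} = 71 - \frac{-9 - 648186}{4697} = 71 - \frac{1}{4697} \left(-648195\right) = 71 - - \frac{648195}{4697} = 71 + \frac{648195}{4697} = \frac{981682}{4697}$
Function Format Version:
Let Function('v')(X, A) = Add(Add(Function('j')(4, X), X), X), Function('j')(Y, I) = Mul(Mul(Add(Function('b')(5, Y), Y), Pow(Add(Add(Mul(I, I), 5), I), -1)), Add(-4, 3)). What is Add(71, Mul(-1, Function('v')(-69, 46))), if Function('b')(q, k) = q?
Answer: Rational(981682, 4697) ≈ 209.00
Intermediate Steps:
Function('j')(Y, I) = Mul(-1, Pow(Add(5, I, Pow(I, 2)), -1), Add(5, Y)) (Function('j')(Y, I) = Mul(Mul(Add(5, Y), Pow(Add(Add(Mul(I, I), 5), I), -1)), Add(-4, 3)) = Mul(Mul(Add(5, Y), Pow(Add(Add(Pow(I, 2), 5), I), -1)), -1) = Mul(Mul(Add(5, Y), Pow(Add(Add(5, Pow(I, 2)), I), -1)), -1) = Mul(Mul(Add(5, Y), Pow(Add(5, I, Pow(I, 2)), -1)), -1) = Mul(Mul(Pow(Add(5, I, Pow(I, 2)), -1), Add(5, Y)), -1) = Mul(-1, Pow(Add(5, I, Pow(I, 2)), -1), Add(5, Y)))
Function('v')(X, A) = Add(Mul(-9, Pow(Add(5, X, Pow(X, 2)), -1)), Mul(2, X)) (Function('v')(X, A) = Add(Add(Mul(Pow(Add(5, X, Pow(X, 2)), -1), Add(-5, Mul(-1, 4))), X), X) = Add(Add(Mul(Pow(Add(5, X, Pow(X, 2)), -1), Add(-5, -4)), X), X) = Add(Add(Mul(Pow(Add(5, X, Pow(X, 2)), -1), -9), X), X) = Add(Add(Mul(-9, Pow(Add(5, X, Pow(X, 2)), -1)), X), X) = Add(Add(X, Mul(-9, Pow(Add(5, X, Pow(X, 2)), -1))), X) = Add(Mul(-9, Pow(Add(5, X, Pow(X, 2)), -1)), Mul(2, X)))
Add(71, Mul(-1, Function('v')(-69, 46))) = Add(71, Mul(-1, Mul(Pow(Add(5, -69, Pow(-69, 2)), -1), Add(-9, Mul(2, -69, Add(5, -69, Pow(-69, 2))))))) = Add(71, Mul(-1, Mul(Pow(Add(5, -69, 4761), -1), Add(-9, Mul(2, -69, Add(5, -69, 4761)))))) = Add(71, Mul(-1, Mul(Pow(4697, -1), Add(-9, Mul(2, -69, 4697))))) = Add(71, Mul(-1, Mul(Rational(1, 4697), Add(-9, -648186)))) = Add(71, Mul(-1, Mul(Rational(1, 4697), -648195))) = Add(71, Mul(-1, Rational(-648195, 4697))) = Add(71, Rational(648195, 4697)) = Rational(981682, 4697)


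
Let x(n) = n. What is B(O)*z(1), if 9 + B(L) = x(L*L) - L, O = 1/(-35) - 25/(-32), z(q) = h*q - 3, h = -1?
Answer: 11523111/313600 ≈ 36.745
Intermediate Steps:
z(q) = -3 - q (z(q) = -q - 3 = -3 - q)
O = 843/1120 (O = 1*(-1/35) - 25*(-1/32) = -1/35 + 25/32 = 843/1120 ≈ 0.75268)
B(L) = -9 + L² - L (B(L) = -9 + (L*L - L) = -9 + (L² - L) = -9 + L² - L)
B(O)*z(1) = (-9 + (843/1120)² - 1*843/1120)*(-3 - 1*1) = (-9 + 710649/1254400 - 843/1120)*(-3 - 1) = -11523111/1254400*(-4) = 11523111/313600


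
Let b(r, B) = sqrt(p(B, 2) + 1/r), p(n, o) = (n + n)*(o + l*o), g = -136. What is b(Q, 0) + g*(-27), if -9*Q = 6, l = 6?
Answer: 3672 + I*sqrt(6)/2 ≈ 3672.0 + 1.2247*I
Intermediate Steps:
Q = -2/3 (Q = -1/9*6 = -2/3 ≈ -0.66667)
p(n, o) = 14*n*o (p(n, o) = (n + n)*(o + 6*o) = (2*n)*(7*o) = 14*n*o)
b(r, B) = sqrt(1/r + 28*B) (b(r, B) = sqrt(14*B*2 + 1/r) = sqrt(28*B + 1/r) = sqrt(1/r + 28*B))
b(Q, 0) + g*(-27) = sqrt(1/(-2/3) + 28*0) - 136*(-27) = sqrt(-3/2 + 0) + 3672 = sqrt(-3/2) + 3672 = I*sqrt(6)/2 + 3672 = 3672 + I*sqrt(6)/2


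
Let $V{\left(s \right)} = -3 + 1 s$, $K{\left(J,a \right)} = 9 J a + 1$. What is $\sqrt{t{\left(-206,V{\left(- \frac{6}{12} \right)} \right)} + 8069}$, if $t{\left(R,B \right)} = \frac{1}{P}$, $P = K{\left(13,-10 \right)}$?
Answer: $\frac{2 \sqrt{2756694885}}{1169} \approx 89.828$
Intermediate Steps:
$K{\left(J,a \right)} = 1 + 9 J a$ ($K{\left(J,a \right)} = 9 J a + 1 = 1 + 9 J a$)
$V{\left(s \right)} = -3 + s$
$P = -1169$ ($P = 1 + 9 \cdot 13 \left(-10\right) = 1 - 1170 = -1169$)
$t{\left(R,B \right)} = - \frac{1}{1169}$ ($t{\left(R,B \right)} = \frac{1}{-1169} = - \frac{1}{1169}$)
$\sqrt{t{\left(-206,V{\left(- \frac{6}{12} \right)} \right)} + 8069} = \sqrt{- \frac{1}{1169} + 8069} = \sqrt{\frac{9432660}{1169}} = \frac{2 \sqrt{2756694885}}{1169}$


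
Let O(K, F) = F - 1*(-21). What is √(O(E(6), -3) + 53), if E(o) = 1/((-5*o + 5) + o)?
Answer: √71 ≈ 8.4261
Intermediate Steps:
E(o) = 1/(5 - 4*o) (E(o) = 1/((5 - 5*o) + o) = 1/(5 - 4*o))
O(K, F) = 21 + F (O(K, F) = F + 21 = 21 + F)
√(O(E(6), -3) + 53) = √((21 - 3) + 53) = √(18 + 53) = √71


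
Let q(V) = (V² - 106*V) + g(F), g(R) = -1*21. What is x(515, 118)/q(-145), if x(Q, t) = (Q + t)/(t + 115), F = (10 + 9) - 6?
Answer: 633/8475142 ≈ 7.4689e-5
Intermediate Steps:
F = 13 (F = 19 - 6 = 13)
g(R) = -21
q(V) = -21 + V² - 106*V (q(V) = (V² - 106*V) - 21 = -21 + V² - 106*V)
x(Q, t) = (Q + t)/(115 + t)
x(515, 118)/q(-145) = ((515 + 118)/(115 + 118))/(-21 + (-145)² - 106*(-145)) = (633/233)/(-21 + 21025 + 15370) = ((1/233)*633)/36374 = (633/233)*(1/36374) = 633/8475142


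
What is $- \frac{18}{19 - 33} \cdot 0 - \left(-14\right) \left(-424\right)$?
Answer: $-5936$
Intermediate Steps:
$- \frac{18}{19 - 33} \cdot 0 - \left(-14\right) \left(-424\right) = - \frac{18}{-14} \cdot 0 - 5936 = \left(-18\right) \left(- \frac{1}{14}\right) 0 - 5936 = \frac{9}{7} \cdot 0 - 5936 = 0 - 5936 = -5936$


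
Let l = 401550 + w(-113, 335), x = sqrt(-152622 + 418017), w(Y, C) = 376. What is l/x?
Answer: 401926*sqrt(265395)/265395 ≈ 780.19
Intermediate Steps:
x = sqrt(265395) ≈ 515.17
l = 401926 (l = 401550 + 376 = 401926)
l/x = 401926/(sqrt(265395)) = 401926*(sqrt(265395)/265395) = 401926*sqrt(265395)/265395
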